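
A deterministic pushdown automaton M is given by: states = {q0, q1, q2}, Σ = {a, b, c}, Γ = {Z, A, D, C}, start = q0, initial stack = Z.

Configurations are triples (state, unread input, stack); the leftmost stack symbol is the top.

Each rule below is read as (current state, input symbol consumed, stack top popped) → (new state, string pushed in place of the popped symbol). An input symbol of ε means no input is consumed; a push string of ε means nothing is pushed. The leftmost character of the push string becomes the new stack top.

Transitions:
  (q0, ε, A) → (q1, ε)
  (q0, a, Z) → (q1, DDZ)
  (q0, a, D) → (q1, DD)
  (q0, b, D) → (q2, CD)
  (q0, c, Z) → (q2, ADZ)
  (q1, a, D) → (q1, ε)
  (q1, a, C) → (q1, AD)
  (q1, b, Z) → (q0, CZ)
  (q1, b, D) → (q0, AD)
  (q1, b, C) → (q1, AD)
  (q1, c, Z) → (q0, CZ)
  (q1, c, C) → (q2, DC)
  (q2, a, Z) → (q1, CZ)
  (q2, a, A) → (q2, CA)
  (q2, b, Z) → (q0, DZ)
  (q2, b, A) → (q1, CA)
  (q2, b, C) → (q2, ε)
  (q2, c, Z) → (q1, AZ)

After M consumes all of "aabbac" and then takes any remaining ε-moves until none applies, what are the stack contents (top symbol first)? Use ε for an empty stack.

CZ

(q0, aabbac, Z)
  read a, top Z: go to q1, push DDZ → (q1, abbac, DDZ)
  read a, top D: go to q1, push ε → (q1, bbac, DZ)
  read b, top D: go to q0, push AD → (q0, bac, ADZ)
  ε-move, top A: go to q1, push ε → (q1, bac, DZ)
  read b, top D: go to q0, push AD → (q0, ac, ADZ)
  ε-move, top A: go to q1, push ε → (q1, ac, DZ)
  read a, top D: go to q1, push ε → (q1, c, Z)
  read c, top Z: go to q0, push CZ → (q0, ε, CZ)
All input consumed in state q0 with stack CZ.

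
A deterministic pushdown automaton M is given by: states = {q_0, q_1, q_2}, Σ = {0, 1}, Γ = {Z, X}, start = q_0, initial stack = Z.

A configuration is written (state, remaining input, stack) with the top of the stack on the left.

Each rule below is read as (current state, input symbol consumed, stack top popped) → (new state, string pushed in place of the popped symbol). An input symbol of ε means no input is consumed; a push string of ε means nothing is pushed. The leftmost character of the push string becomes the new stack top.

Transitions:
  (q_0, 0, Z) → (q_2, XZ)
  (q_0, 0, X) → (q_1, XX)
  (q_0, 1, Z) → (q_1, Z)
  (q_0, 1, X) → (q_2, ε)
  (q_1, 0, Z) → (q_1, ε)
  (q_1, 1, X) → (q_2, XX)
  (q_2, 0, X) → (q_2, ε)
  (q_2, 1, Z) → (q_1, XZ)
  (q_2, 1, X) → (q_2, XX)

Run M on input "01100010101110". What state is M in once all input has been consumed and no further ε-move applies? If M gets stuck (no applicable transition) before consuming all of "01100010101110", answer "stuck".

stuck

(q_0, 01100010101110, Z) ⊢ (q_2, 1100010101110, XZ) ⊢ (q_2, 100010101110, XXZ) ⊢ (q_2, 00010101110, XXXZ) ⊢ (q_2, 0010101110, XXZ) ⊢ (q_2, 010101110, XZ) ⊢ (q_2, 10101110, Z) ⊢ (q_1, 0101110, XZ)
No transition for (q_1, 0, top X); M blocks with input 0101110 remaining.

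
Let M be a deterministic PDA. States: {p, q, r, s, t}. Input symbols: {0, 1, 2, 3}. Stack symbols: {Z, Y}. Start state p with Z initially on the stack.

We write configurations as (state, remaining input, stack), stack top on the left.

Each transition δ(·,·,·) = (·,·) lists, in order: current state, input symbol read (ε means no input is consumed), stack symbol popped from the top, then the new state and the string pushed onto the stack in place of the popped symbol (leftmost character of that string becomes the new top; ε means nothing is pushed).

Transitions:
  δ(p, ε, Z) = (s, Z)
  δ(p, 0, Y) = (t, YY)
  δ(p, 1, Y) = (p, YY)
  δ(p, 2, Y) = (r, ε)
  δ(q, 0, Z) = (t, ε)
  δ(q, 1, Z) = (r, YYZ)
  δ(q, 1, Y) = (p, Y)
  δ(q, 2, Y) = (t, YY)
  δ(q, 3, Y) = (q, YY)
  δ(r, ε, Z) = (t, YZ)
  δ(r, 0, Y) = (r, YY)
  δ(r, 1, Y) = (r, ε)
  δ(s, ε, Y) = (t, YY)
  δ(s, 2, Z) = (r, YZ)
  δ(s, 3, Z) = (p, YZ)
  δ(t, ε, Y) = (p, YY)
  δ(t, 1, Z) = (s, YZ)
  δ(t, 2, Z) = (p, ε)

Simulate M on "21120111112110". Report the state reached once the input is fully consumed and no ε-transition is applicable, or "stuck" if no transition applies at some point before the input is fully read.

r

(p, 21120111112110, Z)
  ε-move, top Z: go to s, push Z → (s, 21120111112110, Z)
  read 2, top Z: go to r, push YZ → (r, 1120111112110, YZ)
  read 1, top Y: go to r, push ε → (r, 120111112110, Z)
  ε-move, top Z: go to t, push YZ → (t, 120111112110, YZ)
  ε-move, top Y: go to p, push YY → (p, 120111112110, YYZ)
  read 1, top Y: go to p, push YY → (p, 20111112110, YYYZ)
  read 2, top Y: go to r, push ε → (r, 0111112110, YYZ)
  read 0, top Y: go to r, push YY → (r, 111112110, YYYZ)
  read 1, top Y: go to r, push ε → (r, 11112110, YYZ)
  read 1, top Y: go to r, push ε → (r, 1112110, YZ)
  read 1, top Y: go to r, push ε → (r, 112110, Z)
  ε-move, top Z: go to t, push YZ → (t, 112110, YZ)
  ε-move, top Y: go to p, push YY → (p, 112110, YYZ)
  read 1, top Y: go to p, push YY → (p, 12110, YYYZ)
  read 1, top Y: go to p, push YY → (p, 2110, YYYYZ)
  read 2, top Y: go to r, push ε → (r, 110, YYYZ)
  read 1, top Y: go to r, push ε → (r, 10, YYZ)
  read 1, top Y: go to r, push ε → (r, 0, YZ)
  read 0, top Y: go to r, push YY → (r, ε, YYZ)
All input consumed; M is in state r.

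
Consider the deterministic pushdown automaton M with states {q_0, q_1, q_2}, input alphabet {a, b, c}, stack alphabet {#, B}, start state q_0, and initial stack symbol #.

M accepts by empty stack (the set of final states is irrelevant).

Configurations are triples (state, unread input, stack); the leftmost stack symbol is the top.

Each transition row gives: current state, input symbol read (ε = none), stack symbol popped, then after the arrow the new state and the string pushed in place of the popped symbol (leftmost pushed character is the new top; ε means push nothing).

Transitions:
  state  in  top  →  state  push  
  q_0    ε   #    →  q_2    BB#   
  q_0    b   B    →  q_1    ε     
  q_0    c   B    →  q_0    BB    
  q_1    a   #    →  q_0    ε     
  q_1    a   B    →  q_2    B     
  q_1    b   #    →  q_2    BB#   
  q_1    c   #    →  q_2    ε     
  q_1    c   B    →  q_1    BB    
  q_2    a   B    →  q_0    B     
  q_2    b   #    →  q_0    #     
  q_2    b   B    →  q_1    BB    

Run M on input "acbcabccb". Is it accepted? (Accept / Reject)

Reject

(q_0, acbcabccb, #) ⊢ (q_2, acbcabccb, BB#) ⊢ (q_0, cbcabccb, BB#) ⊢ (q_0, bcabccb, BBB#) ⊢ (q_1, cabccb, BB#) ⊢ (q_1, abccb, BBB#) ⊢ (q_2, bccb, BBB#) ⊢ (q_1, ccb, BBBB#) ⊢ (q_1, cb, BBBBB#) ⊢ (q_1, b, BBBBBB#)
No transition applies at (q_1, b, BBBBBB#); input not fully consumed.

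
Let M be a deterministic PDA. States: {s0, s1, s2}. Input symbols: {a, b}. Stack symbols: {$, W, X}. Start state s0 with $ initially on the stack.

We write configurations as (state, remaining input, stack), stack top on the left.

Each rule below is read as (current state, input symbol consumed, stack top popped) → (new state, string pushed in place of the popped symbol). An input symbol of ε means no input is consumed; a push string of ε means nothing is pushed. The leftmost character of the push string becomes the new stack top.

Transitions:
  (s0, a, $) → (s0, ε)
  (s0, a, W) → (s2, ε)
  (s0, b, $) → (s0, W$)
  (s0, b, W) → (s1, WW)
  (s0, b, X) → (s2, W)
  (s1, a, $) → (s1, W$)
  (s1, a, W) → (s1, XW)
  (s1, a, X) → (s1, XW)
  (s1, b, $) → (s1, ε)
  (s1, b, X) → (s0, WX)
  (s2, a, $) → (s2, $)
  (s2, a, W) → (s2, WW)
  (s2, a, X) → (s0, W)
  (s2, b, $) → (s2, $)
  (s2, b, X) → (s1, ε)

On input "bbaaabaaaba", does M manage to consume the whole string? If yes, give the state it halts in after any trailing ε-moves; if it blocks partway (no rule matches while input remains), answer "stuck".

(s0, bbaaabaaaba, $) ⊢ (s0, baaabaaaba, W$) ⊢ (s1, aaabaaaba, WW$) ⊢ (s1, aabaaaba, XWW$) ⊢ (s1, abaaaba, XWWW$) ⊢ (s1, baaaba, XWWWW$) ⊢ (s0, aaaba, WXWWWW$) ⊢ (s2, aaba, XWWWW$) ⊢ (s0, aba, WWWWW$) ⊢ (s2, ba, WWWW$)
No transition for (s2, b, top W); M blocks with input ba remaining.

stuck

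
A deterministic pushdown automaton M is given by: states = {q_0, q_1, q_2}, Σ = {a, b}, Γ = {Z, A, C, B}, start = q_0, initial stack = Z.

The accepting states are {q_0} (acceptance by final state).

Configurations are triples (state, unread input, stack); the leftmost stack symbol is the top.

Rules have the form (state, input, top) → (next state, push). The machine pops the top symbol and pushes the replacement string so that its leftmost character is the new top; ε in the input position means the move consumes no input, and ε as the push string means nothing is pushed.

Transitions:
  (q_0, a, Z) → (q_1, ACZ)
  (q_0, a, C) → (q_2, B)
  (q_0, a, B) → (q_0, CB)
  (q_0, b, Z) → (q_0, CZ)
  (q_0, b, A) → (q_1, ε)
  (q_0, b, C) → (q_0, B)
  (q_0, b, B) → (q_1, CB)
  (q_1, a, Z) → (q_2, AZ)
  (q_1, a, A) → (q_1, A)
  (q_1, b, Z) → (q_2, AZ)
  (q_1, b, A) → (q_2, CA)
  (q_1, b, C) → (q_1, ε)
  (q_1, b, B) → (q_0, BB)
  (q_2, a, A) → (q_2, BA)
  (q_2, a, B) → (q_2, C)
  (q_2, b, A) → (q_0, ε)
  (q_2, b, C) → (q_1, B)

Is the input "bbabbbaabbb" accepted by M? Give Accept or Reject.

Reject

(q_0, bbabbbaabbb, Z)
  read b, top Z: go to q_0, push CZ → (q_0, babbbaabbb, CZ)
  read b, top C: go to q_0, push B → (q_0, abbbaabbb, BZ)
  read a, top B: go to q_0, push CB → (q_0, bbbaabbb, CBZ)
  read b, top C: go to q_0, push B → (q_0, bbaabbb, BBZ)
  read b, top B: go to q_1, push CB → (q_1, baabbb, CBBZ)
  read b, top C: go to q_1, push ε → (q_1, aabbb, BBZ)
No transition applies at (q_1, aabbb, BBZ); input not fully consumed.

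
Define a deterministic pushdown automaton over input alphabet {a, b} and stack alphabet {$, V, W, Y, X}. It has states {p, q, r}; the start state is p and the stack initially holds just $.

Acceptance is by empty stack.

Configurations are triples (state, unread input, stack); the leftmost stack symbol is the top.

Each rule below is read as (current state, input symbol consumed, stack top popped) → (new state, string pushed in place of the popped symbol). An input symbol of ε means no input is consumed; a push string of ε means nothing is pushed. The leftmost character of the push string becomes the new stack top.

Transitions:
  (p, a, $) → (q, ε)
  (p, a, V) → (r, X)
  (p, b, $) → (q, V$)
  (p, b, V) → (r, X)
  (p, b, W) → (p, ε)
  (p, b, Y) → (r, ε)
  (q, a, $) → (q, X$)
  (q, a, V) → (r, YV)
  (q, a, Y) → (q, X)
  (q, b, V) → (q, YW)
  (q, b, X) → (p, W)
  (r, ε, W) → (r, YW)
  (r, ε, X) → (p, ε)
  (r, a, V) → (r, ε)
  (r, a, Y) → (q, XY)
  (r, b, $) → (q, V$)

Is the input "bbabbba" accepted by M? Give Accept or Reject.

(p, bbabbba, $)
  read b, top $: go to q, push V$ → (q, babbba, V$)
  read b, top V: go to q, push YW → (q, abbba, YW$)
  read a, top Y: go to q, push X → (q, bbba, XW$)
  read b, top X: go to p, push W → (p, bba, WW$)
  read b, top W: go to p, push ε → (p, ba, W$)
  read b, top W: go to p, push ε → (p, a, $)
  read a, top $: go to q, push ε → (q, ε, ε)
All input consumed and the stack is empty.

Accept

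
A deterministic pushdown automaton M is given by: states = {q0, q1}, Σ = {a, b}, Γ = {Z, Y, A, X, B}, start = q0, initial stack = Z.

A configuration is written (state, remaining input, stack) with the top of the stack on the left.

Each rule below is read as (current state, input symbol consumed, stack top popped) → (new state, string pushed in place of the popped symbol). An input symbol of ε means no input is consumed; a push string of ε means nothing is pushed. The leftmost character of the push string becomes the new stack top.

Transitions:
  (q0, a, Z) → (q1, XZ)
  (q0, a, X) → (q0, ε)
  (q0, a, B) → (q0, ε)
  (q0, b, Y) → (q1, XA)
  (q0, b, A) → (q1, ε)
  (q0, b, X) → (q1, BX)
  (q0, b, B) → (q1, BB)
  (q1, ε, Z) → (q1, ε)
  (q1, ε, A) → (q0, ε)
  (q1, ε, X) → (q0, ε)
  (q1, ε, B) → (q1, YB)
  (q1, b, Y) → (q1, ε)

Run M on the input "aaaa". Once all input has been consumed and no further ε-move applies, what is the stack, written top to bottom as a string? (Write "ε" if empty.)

(q0, aaaa, Z)
  read a, top Z: go to q1, push XZ → (q1, aaa, XZ)
  ε-move, top X: go to q0, push ε → (q0, aaa, Z)
  read a, top Z: go to q1, push XZ → (q1, aa, XZ)
  ε-move, top X: go to q0, push ε → (q0, aa, Z)
  read a, top Z: go to q1, push XZ → (q1, a, XZ)
  ε-move, top X: go to q0, push ε → (q0, a, Z)
  read a, top Z: go to q1, push XZ → (q1, ε, XZ)
  ε-move, top X: go to q0, push ε → (q0, ε, Z)
All input consumed in state q0 with stack Z.

Z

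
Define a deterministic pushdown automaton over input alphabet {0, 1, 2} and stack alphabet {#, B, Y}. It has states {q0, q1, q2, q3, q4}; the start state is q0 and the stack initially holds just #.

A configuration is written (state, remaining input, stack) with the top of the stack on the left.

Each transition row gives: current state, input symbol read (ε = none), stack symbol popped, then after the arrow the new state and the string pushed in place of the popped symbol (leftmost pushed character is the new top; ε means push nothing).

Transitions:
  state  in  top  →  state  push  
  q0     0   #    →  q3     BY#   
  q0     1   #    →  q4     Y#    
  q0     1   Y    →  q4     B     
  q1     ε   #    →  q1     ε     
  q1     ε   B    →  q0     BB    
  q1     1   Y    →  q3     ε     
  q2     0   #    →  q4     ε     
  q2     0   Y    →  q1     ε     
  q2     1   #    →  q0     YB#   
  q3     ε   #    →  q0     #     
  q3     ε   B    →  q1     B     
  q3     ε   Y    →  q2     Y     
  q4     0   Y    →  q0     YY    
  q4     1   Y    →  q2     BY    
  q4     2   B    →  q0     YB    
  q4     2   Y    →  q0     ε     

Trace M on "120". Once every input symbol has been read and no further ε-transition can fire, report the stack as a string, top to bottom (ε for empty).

BBY#

(q0, 120, #)
  read 1, top #: go to q4, push Y# → (q4, 20, Y#)
  read 2, top Y: go to q0, push ε → (q0, 0, #)
  read 0, top #: go to q3, push BY# → (q3, ε, BY#)
  ε-move, top B: go to q1, push B → (q1, ε, BY#)
  ε-move, top B: go to q0, push BB → (q0, ε, BBY#)
All input consumed in state q0 with stack BBY#.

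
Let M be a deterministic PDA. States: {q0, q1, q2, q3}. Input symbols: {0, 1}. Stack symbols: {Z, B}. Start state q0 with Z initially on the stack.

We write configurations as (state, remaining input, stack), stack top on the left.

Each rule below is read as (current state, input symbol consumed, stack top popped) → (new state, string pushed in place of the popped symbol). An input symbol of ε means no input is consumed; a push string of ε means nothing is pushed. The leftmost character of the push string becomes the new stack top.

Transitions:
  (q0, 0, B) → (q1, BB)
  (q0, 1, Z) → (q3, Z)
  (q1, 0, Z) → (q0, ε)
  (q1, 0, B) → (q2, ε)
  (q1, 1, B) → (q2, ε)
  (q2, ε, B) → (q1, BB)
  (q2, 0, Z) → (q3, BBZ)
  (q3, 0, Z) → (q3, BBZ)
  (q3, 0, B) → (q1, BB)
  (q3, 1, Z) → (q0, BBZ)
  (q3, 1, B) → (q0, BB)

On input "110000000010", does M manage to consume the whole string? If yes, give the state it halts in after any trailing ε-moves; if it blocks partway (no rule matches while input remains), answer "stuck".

(q0, 110000000010, Z) ⊢ (q3, 10000000010, Z) ⊢ (q0, 0000000010, BBZ) ⊢ (q1, 000000010, BBBZ) ⊢ (q2, 00000010, BBZ) ⊢ (q1, 00000010, BBBZ) ⊢ (q2, 0000010, BBZ) ⊢ (q1, 0000010, BBBZ) ⊢ (q2, 000010, BBZ) ⊢ (q1, 000010, BBBZ) ⊢ (q2, 00010, BBZ) ⊢ (q1, 00010, BBBZ) ⊢ (q2, 0010, BBZ) ⊢ (q1, 0010, BBBZ) ⊢ (q2, 010, BBZ) ⊢ (q1, 010, BBBZ) ⊢ (q2, 10, BBZ) ⊢ (q1, 10, BBBZ) ⊢ (q2, 0, BBZ) ⊢ (q1, 0, BBBZ) ⊢ (q2, ε, BBZ) ⊢ (q1, ε, BBBZ)
All input consumed; M is in state q1.

q1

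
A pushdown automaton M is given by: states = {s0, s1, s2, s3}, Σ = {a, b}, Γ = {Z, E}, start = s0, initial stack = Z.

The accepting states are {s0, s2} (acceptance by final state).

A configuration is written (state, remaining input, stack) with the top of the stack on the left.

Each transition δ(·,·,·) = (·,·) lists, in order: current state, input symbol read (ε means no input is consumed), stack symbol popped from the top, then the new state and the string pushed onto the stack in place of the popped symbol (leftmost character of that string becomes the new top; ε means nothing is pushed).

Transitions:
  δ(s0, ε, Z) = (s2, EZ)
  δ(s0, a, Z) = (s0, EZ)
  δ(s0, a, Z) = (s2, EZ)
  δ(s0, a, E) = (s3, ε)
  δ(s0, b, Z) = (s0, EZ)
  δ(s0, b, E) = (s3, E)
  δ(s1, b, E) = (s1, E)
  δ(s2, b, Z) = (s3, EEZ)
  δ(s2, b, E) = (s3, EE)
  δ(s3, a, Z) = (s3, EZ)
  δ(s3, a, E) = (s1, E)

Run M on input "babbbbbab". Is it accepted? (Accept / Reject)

Reject

No computation consumes all input and reaches a final state.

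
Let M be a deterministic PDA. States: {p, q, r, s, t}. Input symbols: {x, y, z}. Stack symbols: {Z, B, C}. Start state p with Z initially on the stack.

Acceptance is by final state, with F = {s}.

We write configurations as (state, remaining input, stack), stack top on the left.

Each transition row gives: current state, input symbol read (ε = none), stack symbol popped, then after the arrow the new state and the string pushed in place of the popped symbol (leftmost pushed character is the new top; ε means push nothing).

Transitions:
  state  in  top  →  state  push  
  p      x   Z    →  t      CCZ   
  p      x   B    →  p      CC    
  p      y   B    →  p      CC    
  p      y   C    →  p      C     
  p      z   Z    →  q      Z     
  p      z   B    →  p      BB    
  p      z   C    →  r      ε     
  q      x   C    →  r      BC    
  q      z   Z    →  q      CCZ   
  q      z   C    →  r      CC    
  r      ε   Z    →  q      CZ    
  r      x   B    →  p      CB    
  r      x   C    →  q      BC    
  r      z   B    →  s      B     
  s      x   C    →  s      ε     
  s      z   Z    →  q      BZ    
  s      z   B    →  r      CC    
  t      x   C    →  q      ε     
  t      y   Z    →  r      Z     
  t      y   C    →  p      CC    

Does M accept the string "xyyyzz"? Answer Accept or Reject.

Reject

(p, xyyyzz, Z) ⊢ (t, yyyzz, CCZ) ⊢ (p, yyzz, CCCZ) ⊢ (p, yzz, CCCZ) ⊢ (p, zz, CCCZ) ⊢ (r, z, CCZ)
No transition applies at (r, z, CCZ); input not fully consumed.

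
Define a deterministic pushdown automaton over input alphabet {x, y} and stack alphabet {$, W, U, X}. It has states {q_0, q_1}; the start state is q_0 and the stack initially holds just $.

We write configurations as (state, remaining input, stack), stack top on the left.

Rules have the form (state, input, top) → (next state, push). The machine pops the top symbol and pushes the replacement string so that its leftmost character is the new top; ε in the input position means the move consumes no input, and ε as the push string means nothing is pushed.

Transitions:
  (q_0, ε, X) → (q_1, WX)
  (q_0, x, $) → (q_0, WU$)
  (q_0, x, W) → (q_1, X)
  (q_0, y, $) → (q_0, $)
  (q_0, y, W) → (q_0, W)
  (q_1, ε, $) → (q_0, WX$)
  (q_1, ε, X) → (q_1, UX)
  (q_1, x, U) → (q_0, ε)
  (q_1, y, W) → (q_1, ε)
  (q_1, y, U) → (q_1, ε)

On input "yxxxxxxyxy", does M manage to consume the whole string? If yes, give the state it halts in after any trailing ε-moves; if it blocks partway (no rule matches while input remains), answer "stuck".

(q_0, yxxxxxxyxy, $)
  read y, top $: go to q_0, push $ → (q_0, xxxxxxyxy, $)
  read x, top $: go to q_0, push WU$ → (q_0, xxxxxyxy, WU$)
  read x, top W: go to q_1, push X → (q_1, xxxxyxy, XU$)
  ε-move, top X: go to q_1, push UX → (q_1, xxxxyxy, UXU$)
  read x, top U: go to q_0, push ε → (q_0, xxxyxy, XU$)
  ε-move, top X: go to q_1, push WX → (q_1, xxxyxy, WXU$)
No transition for (q_1, x, top W); M blocks with input xxxyxy remaining.

stuck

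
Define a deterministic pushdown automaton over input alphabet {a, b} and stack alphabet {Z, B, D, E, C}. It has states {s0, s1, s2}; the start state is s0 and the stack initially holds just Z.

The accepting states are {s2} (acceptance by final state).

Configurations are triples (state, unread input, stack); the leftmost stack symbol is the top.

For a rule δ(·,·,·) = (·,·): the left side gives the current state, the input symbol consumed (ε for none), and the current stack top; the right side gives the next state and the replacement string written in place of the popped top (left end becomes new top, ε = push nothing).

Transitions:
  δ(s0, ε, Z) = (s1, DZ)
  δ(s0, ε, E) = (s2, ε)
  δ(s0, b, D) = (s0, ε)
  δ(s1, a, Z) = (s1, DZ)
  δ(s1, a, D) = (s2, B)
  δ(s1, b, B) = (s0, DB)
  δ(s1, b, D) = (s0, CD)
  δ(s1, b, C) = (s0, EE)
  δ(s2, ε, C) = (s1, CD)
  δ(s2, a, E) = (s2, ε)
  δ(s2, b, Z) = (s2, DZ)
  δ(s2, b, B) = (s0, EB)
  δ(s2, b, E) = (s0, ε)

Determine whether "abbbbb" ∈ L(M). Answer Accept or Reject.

(s0, abbbbb, Z) ⊢ (s1, abbbbb, DZ) ⊢ (s2, bbbbb, BZ) ⊢ (s0, bbbb, EBZ) ⊢ (s2, bbbb, BZ) ⊢ (s0, bbb, EBZ) ⊢ (s2, bbb, BZ) ⊢ (s0, bb, EBZ) ⊢ (s2, bb, BZ) ⊢ (s0, b, EBZ) ⊢ (s2, b, BZ) ⊢ (s0, ε, EBZ) ⊢ (s2, ε, BZ)
All input consumed; state s2 ∈ F.

Accept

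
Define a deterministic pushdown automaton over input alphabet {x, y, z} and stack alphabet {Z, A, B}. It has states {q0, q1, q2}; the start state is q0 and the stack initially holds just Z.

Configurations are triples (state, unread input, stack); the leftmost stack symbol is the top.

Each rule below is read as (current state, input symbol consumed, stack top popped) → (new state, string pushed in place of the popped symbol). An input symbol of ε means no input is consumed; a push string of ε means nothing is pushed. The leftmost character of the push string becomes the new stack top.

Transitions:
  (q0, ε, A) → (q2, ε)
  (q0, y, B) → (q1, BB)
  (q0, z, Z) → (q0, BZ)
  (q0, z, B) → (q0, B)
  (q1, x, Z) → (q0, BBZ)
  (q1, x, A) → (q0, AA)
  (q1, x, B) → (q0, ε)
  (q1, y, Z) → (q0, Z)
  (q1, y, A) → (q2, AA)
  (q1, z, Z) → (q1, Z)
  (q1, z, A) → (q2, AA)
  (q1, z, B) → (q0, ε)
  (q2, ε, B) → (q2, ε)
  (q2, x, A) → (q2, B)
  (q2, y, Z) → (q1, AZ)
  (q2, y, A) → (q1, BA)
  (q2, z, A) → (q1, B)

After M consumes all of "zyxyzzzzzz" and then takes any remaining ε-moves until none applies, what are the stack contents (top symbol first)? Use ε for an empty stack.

(q0, zyxyzzzzzz, Z) ⊢ (q0, yxyzzzzzz, BZ) ⊢ (q1, xyzzzzzz, BBZ) ⊢ (q0, yzzzzzz, BZ) ⊢ (q1, zzzzzz, BBZ) ⊢ (q0, zzzzz, BZ) ⊢ (q0, zzzz, BZ) ⊢ (q0, zzz, BZ) ⊢ (q0, zz, BZ) ⊢ (q0, z, BZ) ⊢ (q0, ε, BZ)
All input consumed in state q0 with stack BZ.

BZ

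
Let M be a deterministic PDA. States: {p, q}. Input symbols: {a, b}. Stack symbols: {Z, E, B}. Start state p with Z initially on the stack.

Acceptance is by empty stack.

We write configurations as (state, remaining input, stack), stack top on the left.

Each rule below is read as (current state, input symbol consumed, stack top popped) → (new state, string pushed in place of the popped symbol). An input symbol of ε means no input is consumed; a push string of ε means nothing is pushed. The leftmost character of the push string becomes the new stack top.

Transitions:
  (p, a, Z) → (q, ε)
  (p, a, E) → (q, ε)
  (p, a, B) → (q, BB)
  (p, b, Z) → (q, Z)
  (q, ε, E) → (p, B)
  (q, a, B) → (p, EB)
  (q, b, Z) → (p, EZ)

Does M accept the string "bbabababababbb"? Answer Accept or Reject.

Reject

(p, bbabababababbb, Z)
  read b, top Z: go to q, push Z → (q, babababababbb, Z)
  read b, top Z: go to p, push EZ → (p, abababababbb, EZ)
  read a, top E: go to q, push ε → (q, bababababbb, Z)
  read b, top Z: go to p, push EZ → (p, ababababbb, EZ)
  read a, top E: go to q, push ε → (q, babababbb, Z)
  read b, top Z: go to p, push EZ → (p, abababbb, EZ)
  read a, top E: go to q, push ε → (q, bababbb, Z)
  read b, top Z: go to p, push EZ → (p, ababbb, EZ)
  read a, top E: go to q, push ε → (q, babbb, Z)
  read b, top Z: go to p, push EZ → (p, abbb, EZ)
  read a, top E: go to q, push ε → (q, bbb, Z)
  read b, top Z: go to p, push EZ → (p, bb, EZ)
No transition applies at (p, bb, EZ); input not fully consumed.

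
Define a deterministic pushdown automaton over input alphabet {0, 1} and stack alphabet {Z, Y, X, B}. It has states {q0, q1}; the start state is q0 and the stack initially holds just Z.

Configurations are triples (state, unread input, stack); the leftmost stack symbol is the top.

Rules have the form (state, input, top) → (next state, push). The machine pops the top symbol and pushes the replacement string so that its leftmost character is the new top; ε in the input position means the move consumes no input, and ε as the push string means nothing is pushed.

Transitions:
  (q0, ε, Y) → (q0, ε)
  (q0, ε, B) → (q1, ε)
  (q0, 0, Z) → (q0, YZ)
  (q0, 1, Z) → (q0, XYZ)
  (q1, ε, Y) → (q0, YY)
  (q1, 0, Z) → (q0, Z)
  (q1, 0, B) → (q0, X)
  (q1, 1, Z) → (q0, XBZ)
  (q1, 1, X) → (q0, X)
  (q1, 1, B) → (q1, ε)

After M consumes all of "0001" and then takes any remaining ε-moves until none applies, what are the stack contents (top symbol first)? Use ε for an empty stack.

XYZ

(q0, 0001, Z)
  read 0, top Z: go to q0, push YZ → (q0, 001, YZ)
  ε-move, top Y: go to q0, push ε → (q0, 001, Z)
  read 0, top Z: go to q0, push YZ → (q0, 01, YZ)
  ε-move, top Y: go to q0, push ε → (q0, 01, Z)
  read 0, top Z: go to q0, push YZ → (q0, 1, YZ)
  ε-move, top Y: go to q0, push ε → (q0, 1, Z)
  read 1, top Z: go to q0, push XYZ → (q0, ε, XYZ)
All input consumed in state q0 with stack XYZ.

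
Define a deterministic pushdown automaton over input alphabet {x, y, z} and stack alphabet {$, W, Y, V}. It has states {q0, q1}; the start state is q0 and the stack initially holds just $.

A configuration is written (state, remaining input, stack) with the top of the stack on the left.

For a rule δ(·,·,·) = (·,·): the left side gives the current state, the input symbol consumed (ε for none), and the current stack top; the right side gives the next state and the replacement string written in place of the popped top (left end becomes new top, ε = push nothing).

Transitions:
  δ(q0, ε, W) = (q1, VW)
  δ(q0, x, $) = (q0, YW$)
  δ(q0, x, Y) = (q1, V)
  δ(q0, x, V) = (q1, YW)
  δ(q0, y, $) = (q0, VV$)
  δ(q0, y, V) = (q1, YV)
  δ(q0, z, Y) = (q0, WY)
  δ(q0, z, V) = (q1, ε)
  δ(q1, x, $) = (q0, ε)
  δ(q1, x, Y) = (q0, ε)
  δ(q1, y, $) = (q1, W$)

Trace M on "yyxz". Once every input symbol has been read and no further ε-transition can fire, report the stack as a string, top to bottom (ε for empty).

(q0, yyxz, $)
  read y, top $: go to q0, push VV$ → (q0, yxz, VV$)
  read y, top V: go to q1, push YV → (q1, xz, YVV$)
  read x, top Y: go to q0, push ε → (q0, z, VV$)
  read z, top V: go to q1, push ε → (q1, ε, V$)
All input consumed in state q1 with stack V$.

V$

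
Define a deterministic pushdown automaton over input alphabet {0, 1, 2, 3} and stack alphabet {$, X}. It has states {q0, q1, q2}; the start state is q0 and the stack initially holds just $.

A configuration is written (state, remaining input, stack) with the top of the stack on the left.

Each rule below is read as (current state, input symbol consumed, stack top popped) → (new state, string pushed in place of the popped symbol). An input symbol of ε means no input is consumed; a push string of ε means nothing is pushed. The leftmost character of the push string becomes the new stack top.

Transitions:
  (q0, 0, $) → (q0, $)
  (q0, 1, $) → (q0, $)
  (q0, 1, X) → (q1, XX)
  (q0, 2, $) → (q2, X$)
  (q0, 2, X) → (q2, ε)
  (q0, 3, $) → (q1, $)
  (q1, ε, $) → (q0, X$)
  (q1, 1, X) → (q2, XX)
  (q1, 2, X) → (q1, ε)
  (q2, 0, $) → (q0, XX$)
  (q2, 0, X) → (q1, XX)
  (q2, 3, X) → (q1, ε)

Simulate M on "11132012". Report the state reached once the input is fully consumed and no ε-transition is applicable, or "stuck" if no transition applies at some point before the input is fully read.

q1

(q0, 11132012, $) ⊢ (q0, 1132012, $) ⊢ (q0, 132012, $) ⊢ (q0, 32012, $) ⊢ (q1, 2012, $) ⊢ (q0, 2012, X$) ⊢ (q2, 012, $) ⊢ (q0, 12, XX$) ⊢ (q1, 2, XXX$) ⊢ (q1, ε, XX$)
All input consumed; M is in state q1.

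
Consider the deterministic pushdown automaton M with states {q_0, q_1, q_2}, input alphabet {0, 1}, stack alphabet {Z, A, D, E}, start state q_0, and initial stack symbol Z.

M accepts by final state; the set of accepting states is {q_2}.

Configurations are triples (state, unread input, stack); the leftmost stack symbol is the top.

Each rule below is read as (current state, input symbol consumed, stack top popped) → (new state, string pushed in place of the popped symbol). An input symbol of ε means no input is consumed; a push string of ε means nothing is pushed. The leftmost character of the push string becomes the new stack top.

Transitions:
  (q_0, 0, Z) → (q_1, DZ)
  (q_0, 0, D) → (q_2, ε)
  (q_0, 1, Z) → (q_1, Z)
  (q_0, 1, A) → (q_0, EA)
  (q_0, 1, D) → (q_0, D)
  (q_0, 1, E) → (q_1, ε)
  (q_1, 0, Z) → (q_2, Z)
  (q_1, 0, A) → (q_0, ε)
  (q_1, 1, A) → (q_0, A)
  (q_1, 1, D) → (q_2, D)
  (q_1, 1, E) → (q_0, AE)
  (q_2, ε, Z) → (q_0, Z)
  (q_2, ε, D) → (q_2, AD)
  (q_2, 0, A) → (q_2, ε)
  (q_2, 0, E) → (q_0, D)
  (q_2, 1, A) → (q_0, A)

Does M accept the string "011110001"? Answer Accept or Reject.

Accept

(q_0, 011110001, Z) ⊢ (q_1, 11110001, DZ) ⊢ (q_2, 1110001, DZ) ⊢ (q_2, 1110001, ADZ) ⊢ (q_0, 110001, ADZ) ⊢ (q_0, 10001, EADZ) ⊢ (q_1, 0001, ADZ) ⊢ (q_0, 001, DZ) ⊢ (q_2, 01, Z) ⊢ (q_0, 01, Z) ⊢ (q_1, 1, DZ) ⊢ (q_2, ε, DZ)
All input consumed; state q_2 ∈ F.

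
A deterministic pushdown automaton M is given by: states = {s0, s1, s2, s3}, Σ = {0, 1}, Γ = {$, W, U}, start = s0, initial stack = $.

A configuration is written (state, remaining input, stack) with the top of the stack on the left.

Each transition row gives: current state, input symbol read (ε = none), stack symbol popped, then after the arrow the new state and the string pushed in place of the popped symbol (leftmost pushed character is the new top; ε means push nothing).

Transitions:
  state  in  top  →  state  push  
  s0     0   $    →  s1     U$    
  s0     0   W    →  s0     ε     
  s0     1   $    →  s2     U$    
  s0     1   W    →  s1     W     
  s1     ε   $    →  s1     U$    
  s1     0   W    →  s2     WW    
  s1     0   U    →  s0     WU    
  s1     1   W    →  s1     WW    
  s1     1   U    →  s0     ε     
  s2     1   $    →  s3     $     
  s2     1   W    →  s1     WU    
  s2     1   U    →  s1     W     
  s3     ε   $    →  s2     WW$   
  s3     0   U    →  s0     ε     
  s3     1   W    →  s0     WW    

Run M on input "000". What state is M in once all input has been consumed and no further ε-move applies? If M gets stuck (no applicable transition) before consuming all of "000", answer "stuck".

(s0, 000, $)
  read 0, top $: go to s1, push U$ → (s1, 00, U$)
  read 0, top U: go to s0, push WU → (s0, 0, WU$)
  read 0, top W: go to s0, push ε → (s0, ε, U$)
All input consumed; M is in state s0.

s0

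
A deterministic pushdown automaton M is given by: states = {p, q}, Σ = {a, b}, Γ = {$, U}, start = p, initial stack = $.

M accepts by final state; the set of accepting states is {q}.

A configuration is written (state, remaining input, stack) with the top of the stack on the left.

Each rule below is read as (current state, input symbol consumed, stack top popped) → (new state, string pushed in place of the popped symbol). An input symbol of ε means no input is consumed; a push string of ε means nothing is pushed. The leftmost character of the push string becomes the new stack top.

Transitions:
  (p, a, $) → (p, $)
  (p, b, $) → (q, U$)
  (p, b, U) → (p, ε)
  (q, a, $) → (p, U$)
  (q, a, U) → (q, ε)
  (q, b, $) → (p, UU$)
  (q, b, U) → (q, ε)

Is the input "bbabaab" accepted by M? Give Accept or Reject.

(p, bbabaab, $)
  read b, top $: go to q, push U$ → (q, babaab, U$)
  read b, top U: go to q, push ε → (q, abaab, $)
  read a, top $: go to p, push U$ → (p, baab, U$)
  read b, top U: go to p, push ε → (p, aab, $)
  read a, top $: go to p, push $ → (p, ab, $)
  read a, top $: go to p, push $ → (p, b, $)
  read b, top $: go to q, push U$ → (q, ε, U$)
All input consumed; state q ∈ F.

Accept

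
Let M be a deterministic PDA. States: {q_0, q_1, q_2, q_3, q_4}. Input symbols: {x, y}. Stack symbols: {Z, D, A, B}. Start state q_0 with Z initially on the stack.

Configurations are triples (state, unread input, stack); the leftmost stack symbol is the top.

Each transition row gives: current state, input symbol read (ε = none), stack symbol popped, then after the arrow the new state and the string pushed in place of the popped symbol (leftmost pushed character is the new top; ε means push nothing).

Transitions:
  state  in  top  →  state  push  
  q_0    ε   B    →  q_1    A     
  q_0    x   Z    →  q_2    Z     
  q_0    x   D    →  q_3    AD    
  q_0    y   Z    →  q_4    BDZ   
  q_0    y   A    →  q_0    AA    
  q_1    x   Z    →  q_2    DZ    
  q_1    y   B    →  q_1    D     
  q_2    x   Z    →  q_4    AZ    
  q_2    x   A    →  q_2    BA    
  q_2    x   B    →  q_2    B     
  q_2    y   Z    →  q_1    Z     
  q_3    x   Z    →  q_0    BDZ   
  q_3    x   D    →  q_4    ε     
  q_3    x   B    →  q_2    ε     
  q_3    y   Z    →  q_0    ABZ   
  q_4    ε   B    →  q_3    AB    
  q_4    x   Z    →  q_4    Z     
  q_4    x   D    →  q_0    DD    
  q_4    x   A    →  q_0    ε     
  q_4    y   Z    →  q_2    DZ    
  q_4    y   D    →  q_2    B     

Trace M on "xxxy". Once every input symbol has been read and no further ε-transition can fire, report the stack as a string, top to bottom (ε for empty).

ABDZ

(q_0, xxxy, Z)
  read x, top Z: go to q_2, push Z → (q_2, xxy, Z)
  read x, top Z: go to q_4, push AZ → (q_4, xy, AZ)
  read x, top A: go to q_0, push ε → (q_0, y, Z)
  read y, top Z: go to q_4, push BDZ → (q_4, ε, BDZ)
  ε-move, top B: go to q_3, push AB → (q_3, ε, ABDZ)
All input consumed in state q_3 with stack ABDZ.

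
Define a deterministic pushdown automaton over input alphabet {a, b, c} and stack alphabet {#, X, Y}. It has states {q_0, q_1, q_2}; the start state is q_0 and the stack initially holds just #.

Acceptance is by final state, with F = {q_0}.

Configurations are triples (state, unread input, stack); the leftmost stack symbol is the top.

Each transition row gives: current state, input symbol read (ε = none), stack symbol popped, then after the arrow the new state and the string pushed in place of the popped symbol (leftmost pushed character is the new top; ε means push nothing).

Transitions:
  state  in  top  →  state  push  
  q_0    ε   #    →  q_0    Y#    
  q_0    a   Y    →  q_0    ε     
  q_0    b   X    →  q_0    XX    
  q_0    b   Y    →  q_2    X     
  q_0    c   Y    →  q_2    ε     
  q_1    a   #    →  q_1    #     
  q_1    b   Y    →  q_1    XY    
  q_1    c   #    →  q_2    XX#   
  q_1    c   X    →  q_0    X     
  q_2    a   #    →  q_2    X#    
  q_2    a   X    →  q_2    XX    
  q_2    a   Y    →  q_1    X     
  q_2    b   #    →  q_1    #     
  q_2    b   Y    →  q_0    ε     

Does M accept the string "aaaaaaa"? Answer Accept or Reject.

(q_0, aaaaaaa, #)
  ε-move, top #: go to q_0, push Y# → (q_0, aaaaaaa, Y#)
  read a, top Y: go to q_0, push ε → (q_0, aaaaaa, #)
  ε-move, top #: go to q_0, push Y# → (q_0, aaaaaa, Y#)
  read a, top Y: go to q_0, push ε → (q_0, aaaaa, #)
  ε-move, top #: go to q_0, push Y# → (q_0, aaaaa, Y#)
  read a, top Y: go to q_0, push ε → (q_0, aaaa, #)
  ε-move, top #: go to q_0, push Y# → (q_0, aaaa, Y#)
  read a, top Y: go to q_0, push ε → (q_0, aaa, #)
  ε-move, top #: go to q_0, push Y# → (q_0, aaa, Y#)
  read a, top Y: go to q_0, push ε → (q_0, aa, #)
  ε-move, top #: go to q_0, push Y# → (q_0, aa, Y#)
  read a, top Y: go to q_0, push ε → (q_0, a, #)
  ε-move, top #: go to q_0, push Y# → (q_0, a, Y#)
  read a, top Y: go to q_0, push ε → (q_0, ε, #)
All input consumed; state q_0 ∈ F.

Accept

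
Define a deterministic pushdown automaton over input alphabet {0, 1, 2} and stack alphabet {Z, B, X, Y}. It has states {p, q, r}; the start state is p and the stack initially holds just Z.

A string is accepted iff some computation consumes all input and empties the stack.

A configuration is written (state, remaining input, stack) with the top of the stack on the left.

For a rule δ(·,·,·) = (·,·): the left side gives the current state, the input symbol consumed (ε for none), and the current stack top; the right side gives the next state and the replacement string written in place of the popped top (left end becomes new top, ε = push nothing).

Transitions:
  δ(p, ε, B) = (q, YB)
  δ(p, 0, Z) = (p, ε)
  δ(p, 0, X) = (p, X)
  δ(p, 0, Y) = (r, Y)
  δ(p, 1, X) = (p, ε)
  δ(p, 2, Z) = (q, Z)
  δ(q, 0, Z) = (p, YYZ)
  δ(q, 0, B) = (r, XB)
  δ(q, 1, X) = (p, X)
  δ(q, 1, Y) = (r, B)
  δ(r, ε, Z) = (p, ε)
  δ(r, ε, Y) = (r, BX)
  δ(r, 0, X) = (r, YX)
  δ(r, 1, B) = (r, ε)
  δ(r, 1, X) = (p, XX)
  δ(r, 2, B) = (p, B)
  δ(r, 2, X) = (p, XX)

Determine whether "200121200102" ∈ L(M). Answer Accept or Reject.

(p, 200121200102, Z) ⊢ (q, 00121200102, Z) ⊢ (p, 0121200102, YYZ) ⊢ (r, 121200102, YYZ) ⊢ (r, 121200102, BXYZ) ⊢ (r, 21200102, XYZ) ⊢ (p, 1200102, XXYZ) ⊢ (p, 200102, XYZ)
No transition applies at (p, 200102, XYZ); input not fully consumed.

Reject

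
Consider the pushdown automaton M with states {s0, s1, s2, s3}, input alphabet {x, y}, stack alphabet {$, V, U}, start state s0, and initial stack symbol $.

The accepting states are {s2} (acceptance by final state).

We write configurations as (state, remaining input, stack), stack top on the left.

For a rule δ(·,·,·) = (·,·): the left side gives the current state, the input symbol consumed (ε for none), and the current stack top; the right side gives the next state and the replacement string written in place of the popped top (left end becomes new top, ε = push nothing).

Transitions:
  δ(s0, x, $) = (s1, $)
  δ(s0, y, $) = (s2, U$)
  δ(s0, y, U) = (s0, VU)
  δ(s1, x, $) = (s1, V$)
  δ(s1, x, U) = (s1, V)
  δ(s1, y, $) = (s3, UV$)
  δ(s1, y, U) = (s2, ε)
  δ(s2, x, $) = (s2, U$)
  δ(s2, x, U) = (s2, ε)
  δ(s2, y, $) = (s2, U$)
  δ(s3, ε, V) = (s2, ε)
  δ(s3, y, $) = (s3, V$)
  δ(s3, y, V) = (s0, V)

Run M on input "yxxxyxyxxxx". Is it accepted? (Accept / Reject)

One accepting computation: (s0, yxxxyxyxxxx, $) ⊢ (s2, xxxyxyxxxx, U$) ⊢ (s2, xxyxyxxxx, $) ⊢ (s2, xyxyxxxx, U$) ⊢ (s2, yxyxxxx, $) ⊢ (s2, xyxxxx, U$) ⊢ (s2, yxxxx, $) ⊢ (s2, xxxx, U$) ⊢ (s2, xxx, $) ⊢ (s2, xx, U$) ⊢ (s2, x, $) ⊢ (s2, ε, U$)
All input consumed and state s2 ∈ F.

Accept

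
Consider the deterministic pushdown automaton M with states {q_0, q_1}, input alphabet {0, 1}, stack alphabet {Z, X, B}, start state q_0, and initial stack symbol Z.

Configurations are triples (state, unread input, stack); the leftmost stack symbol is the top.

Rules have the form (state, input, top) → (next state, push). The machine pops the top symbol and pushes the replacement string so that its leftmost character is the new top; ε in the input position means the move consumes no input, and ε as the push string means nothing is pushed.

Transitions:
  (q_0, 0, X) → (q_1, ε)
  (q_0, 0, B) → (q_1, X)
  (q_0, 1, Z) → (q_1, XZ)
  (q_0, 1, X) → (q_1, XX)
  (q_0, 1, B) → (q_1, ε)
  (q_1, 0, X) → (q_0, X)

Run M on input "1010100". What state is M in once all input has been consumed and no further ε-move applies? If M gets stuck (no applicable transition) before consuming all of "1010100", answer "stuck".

q_1

(q_0, 1010100, Z)
  read 1, top Z: go to q_1, push XZ → (q_1, 010100, XZ)
  read 0, top X: go to q_0, push X → (q_0, 10100, XZ)
  read 1, top X: go to q_1, push XX → (q_1, 0100, XXZ)
  read 0, top X: go to q_0, push X → (q_0, 100, XXZ)
  read 1, top X: go to q_1, push XX → (q_1, 00, XXXZ)
  read 0, top X: go to q_0, push X → (q_0, 0, XXXZ)
  read 0, top X: go to q_1, push ε → (q_1, ε, XXZ)
All input consumed; M is in state q_1.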